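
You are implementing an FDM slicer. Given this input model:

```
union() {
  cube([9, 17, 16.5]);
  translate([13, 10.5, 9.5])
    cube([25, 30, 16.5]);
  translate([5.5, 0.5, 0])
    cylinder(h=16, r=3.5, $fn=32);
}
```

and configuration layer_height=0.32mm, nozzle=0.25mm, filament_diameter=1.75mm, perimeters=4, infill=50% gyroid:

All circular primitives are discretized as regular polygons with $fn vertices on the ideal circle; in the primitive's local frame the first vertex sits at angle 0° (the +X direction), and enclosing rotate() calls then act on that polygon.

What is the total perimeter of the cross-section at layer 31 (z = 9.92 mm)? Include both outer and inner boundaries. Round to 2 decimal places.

At z = 9.92 mm: the 9×17 cube contributes its full rectangle (perimeter 52.00 mm); the cube at (13, 10.5) is present — its section is the full 25×30 rectangle (perimeter 110.00 mm); the r=3.5 cylinder at (5.5, 0.5) contributes a regular 32-gon of circumradius 3.5 (perimeter = 2·32·3.500·sin(180°/32) = 21.96 mm); Taking the union: the regions partially overlap (shared area 22.59 mm²), so the edge portions inside another operand are dropped and the merged outline is re-measured after clipping — boundary = 165.07 mm. Overall, the cross-section has 2 separate islands. Total boundary length (outer) = 165.07 mm.

165.07 mm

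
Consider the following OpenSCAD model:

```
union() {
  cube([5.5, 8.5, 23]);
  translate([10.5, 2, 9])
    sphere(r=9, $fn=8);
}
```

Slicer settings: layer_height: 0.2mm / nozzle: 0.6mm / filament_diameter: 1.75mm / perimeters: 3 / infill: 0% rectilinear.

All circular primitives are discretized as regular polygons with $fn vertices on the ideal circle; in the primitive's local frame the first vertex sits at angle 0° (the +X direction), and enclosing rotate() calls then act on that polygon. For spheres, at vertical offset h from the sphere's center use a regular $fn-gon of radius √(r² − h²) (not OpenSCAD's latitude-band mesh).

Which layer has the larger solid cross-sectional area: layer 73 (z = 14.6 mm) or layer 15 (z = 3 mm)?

layer 73 (z = 14.6 mm)

Layer 73 (z = 14.6): the cube is present — its section is the full 5.5×8.5 rectangle (area 46.75 mm²); the r=9 sphere at (10.5, 2) slices to a regular 8-gon of circumradius 7.046 (√(r²−h²) with h=5.6 from center) (area = (8/2)·7.046²·sin(360°/8) = 140.40 mm²); Taking the union: the regions partially overlap — summed areas 187.15 mm² minus the doubly-counted overlap 8.31 mm² gives 178.84 mm² — area = 178.84 mm². So its area = 178.84 mm². Layer 15 (z = 3): the cube (footprint 5.5×8.5) is included at this height (area 46.75 mm²); the sphere at (10.5, 2): section is a regular 8-gon, circumradius = √(r²−h²) = √(9²−6²) = 6.708 (area = (8/2)·6.708²·sin(360°/8) = 127.28 mm²); Combining (union): the regions partially overlap — summed areas 174.03 mm² minus the doubly-counted overlap 6.11 mm² gives 167.92 mm² — area = 167.92 mm². So its area = 167.92 mm². Layer 73 is larger (178.84 vs 167.92 mm²).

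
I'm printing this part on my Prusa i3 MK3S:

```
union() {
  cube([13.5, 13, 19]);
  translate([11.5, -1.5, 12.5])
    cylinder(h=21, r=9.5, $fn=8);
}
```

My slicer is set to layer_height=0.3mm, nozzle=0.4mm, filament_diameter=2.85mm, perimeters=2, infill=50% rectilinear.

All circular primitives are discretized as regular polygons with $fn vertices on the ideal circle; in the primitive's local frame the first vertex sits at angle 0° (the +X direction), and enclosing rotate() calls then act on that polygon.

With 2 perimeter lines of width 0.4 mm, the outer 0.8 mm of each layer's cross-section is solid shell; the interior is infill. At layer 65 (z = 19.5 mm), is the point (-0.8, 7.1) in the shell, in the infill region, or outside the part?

At z = 19.5 mm: the cube is not intersected at this z (z outside [0, 19]); the r=9.5 cylinder at (11.5, -1.5) gives a regular 8-gon of circumradius 9.5 (constant along its height); Taking the union: only the r=9.5 cylinder at (11.5, -1.5) is present, so the union is just that shape — 1 connected region. Overall, the cross-section is a single solid region. The nearest boundary edge runs (4.78, 5.22)→(2.00, -1.50); distance from the point to it = 5.88 mm. The point is not inside any of the regions above, so it lies outside the cross-section (5.88 mm from the nearest boundary).

outside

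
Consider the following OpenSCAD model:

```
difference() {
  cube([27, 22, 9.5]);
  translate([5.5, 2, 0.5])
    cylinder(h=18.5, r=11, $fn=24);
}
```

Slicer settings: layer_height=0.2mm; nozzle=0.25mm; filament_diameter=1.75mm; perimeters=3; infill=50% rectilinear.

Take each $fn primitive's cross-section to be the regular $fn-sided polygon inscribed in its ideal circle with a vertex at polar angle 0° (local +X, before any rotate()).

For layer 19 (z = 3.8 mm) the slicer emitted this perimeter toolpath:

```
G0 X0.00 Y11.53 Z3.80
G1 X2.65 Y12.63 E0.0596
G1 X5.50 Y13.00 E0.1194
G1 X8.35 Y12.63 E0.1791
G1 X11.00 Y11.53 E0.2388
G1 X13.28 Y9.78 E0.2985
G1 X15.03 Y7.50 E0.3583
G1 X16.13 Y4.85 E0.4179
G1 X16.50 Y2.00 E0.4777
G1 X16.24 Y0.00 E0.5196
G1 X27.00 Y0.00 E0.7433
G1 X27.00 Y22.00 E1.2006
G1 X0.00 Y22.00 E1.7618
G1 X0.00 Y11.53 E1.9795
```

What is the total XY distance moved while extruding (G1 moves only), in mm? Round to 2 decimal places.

95.22 mm

Sum the Euclidean lengths of each G1 segment: total = 95.22 mm.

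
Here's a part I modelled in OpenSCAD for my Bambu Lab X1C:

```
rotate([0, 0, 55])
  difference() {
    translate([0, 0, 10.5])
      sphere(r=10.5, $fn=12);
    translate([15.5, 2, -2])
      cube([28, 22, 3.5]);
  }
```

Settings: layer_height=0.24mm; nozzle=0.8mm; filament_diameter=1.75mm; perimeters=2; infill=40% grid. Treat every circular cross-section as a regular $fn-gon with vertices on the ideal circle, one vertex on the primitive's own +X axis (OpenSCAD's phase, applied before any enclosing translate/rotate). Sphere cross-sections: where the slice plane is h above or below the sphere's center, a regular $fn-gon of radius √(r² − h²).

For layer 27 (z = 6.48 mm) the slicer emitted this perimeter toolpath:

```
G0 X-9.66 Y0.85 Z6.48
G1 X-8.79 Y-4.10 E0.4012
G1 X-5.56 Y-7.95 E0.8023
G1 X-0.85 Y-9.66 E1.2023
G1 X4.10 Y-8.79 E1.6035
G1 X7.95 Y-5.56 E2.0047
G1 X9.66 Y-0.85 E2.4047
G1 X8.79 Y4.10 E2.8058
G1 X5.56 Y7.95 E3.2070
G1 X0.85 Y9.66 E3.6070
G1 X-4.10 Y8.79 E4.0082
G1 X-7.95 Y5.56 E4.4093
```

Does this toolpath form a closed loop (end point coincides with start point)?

Start point (G0): (-9.66, 0.85). End point (last G1): the path does not return to the start — open.

no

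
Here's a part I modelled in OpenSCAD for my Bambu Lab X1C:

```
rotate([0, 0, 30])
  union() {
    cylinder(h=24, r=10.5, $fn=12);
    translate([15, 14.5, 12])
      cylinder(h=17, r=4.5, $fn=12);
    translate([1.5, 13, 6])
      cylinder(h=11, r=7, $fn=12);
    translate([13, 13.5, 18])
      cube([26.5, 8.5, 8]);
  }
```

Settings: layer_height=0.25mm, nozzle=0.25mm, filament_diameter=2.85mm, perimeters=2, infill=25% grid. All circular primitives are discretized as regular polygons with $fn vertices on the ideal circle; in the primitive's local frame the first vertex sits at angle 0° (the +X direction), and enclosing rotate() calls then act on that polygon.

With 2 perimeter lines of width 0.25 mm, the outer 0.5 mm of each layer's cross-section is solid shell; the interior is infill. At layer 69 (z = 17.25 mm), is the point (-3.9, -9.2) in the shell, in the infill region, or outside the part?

shell

At z = 17.25 mm: the cylinder: section is a regular 12-gon, circumradius r=10.5; the cylinder at (15, 14.5): section is a regular 12-gon, circumradius r=4.5; the cylinder at (1.5, 13) is not intersected at this z (z outside [6, 17]); the cube at (13, 13.5) does not reach this height (z outside [18, 26]); Combining (union): the 2 present regions are separate (no shared area or edge), so areas and boundary lengths simply add and each stays a separate island — 2 connected regions; (rotated 30° about Z; rotation is an isometry so areas/perimeters/island counts are preserved). Overall, the cross-section has 2 separate islands. Undo the 30° rotation: the query point maps to (-7.977, -6.017) in the un-rotated model frame. The nearest boundary edge runs (-5.25, -9.09)→(-9.09, -5.25); distance from the point to it = 0.25 mm. (Shell/infill is judged within the island containing the point — the largest one.) The point is inside the cross-section, 0.25 mm from the nearest boundary — within the 0.5 mm shell band (2 × 0.25).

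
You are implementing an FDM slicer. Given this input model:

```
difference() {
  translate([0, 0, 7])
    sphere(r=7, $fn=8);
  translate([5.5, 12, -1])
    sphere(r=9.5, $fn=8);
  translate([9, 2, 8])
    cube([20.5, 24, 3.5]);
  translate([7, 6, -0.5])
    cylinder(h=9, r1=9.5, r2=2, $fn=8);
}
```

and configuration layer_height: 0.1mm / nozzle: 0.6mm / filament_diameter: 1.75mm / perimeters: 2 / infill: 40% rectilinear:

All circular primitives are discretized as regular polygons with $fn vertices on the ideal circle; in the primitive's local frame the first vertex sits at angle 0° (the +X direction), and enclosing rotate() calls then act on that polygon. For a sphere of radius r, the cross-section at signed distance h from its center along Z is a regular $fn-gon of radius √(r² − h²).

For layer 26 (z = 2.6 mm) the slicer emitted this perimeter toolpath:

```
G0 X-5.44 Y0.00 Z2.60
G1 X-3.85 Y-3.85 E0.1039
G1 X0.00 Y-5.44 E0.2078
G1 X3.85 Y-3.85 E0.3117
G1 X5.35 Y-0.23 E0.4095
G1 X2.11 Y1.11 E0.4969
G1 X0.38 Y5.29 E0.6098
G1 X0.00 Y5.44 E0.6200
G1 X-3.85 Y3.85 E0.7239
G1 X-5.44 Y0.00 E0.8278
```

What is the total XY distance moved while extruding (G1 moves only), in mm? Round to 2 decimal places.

33.18 mm

Sum the Euclidean lengths of each G1 segment: total = 33.18 mm.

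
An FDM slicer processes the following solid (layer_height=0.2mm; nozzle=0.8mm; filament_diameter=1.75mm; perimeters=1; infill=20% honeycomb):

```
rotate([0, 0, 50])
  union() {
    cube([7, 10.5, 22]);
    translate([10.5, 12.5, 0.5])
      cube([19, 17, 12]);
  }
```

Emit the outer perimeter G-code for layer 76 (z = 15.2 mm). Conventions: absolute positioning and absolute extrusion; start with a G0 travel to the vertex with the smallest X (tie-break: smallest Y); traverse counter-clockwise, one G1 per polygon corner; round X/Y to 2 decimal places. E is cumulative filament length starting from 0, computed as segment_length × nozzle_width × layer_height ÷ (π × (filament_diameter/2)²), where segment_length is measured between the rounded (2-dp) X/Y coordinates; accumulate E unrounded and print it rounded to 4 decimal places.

At z = 15.2 mm: the cube (footprint 7×10.5) is included at this height; the cube at (10.5, 12.5) does not reach this height (z outside [0.5, 12.5]); Combining (union): only the 7×10.5 cube is present, so the union is just that shape — 1 connected region; (whole slice rotated 50° about Z — lengths, areas and connectivity unchanged). The outline is a single polygon with 4 vertices. Extrusion per mm of travel: 0.8 × 0.2 / (π × 0.875²) = 0.066520. Accumulating E over each segment gives final E = 2.3277.

G0 X-8.04 Y6.75 Z15.20
G1 X0.00 Y0.00 E0.6983
G1 X4.50 Y5.36 E1.1639
G1 X-3.54 Y12.11 E1.8622
G1 X-8.04 Y6.75 E2.3277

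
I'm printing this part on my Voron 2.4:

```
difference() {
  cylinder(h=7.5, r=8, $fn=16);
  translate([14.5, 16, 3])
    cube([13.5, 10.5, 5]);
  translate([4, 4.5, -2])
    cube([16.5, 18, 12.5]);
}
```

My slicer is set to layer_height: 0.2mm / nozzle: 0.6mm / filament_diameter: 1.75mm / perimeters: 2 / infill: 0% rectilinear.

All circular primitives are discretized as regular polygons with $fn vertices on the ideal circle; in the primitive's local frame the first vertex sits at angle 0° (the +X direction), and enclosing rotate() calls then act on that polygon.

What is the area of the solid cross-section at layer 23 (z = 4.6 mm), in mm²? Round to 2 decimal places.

At z = 4.6 mm: the cylinder: section is a regular 16-gon, circumradius r=8 (area = (16/2)·8.000²·sin(360°/16) = 195.93 mm²); the cube at (14.5, 16) (footprint 13.5×10.5) is included at this height (area 141.75 mm²); the 16.5×18 cube at (4, 4.5) contributes its full rectangle (area 297.00 mm²); After the difference (first − rest): starting from the r=8 cylinder (195.93 mm²), the 13.5×10.5 cube at (14.5, 16) misses the remaining region (no effect); the 16.5×18 cube at (4, 4.5) partially overlaps it — only the 3.28 mm² overlap (of its 297.00 mm²) is removed, clipping the outline — area = 192.65 mm². Overall, the cross-section is a single solid region. Net area = 192.65 mm².

192.65 mm²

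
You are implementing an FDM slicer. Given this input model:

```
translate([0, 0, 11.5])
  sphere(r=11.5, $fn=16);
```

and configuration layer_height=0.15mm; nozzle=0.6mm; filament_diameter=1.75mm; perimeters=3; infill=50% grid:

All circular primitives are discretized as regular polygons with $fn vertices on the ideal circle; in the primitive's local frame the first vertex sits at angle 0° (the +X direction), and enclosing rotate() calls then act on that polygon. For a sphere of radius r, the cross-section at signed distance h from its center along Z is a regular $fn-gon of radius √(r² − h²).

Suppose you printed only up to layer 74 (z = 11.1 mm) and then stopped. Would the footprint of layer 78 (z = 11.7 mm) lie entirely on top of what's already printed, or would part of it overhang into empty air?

entirely on top

Compare the two slices. At z = 11.1: the r=11.5 sphere contributes a regular 16-gon of circumradius √(11.5²−0.4²) = 11.493 (area = (16/2)·11.493²·sin(360°/16) = 404.39 mm²). At z = 11.7: the r=11.5 sphere contributes a regular 16-gon of circumradius √(11.5²−0.2²) = 11.498 (area = (16/2)·11.498²·sin(360°/16) = 404.76 mm²). Checking containment: the cross-section at z = 11.7 is a subset of the cross-section at z = 11.1.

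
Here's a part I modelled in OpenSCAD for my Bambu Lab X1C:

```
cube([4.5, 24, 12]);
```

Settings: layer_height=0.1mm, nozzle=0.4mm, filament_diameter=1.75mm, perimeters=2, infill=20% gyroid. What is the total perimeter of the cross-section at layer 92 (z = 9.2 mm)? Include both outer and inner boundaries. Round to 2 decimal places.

57.00 mm

At z = 9.2 mm: the cube (footprint 4.5×24) is included at this height (perimeter 57.00 mm). Overall, the cross-section is a single solid region. Total boundary length (outer) = 57.00 mm.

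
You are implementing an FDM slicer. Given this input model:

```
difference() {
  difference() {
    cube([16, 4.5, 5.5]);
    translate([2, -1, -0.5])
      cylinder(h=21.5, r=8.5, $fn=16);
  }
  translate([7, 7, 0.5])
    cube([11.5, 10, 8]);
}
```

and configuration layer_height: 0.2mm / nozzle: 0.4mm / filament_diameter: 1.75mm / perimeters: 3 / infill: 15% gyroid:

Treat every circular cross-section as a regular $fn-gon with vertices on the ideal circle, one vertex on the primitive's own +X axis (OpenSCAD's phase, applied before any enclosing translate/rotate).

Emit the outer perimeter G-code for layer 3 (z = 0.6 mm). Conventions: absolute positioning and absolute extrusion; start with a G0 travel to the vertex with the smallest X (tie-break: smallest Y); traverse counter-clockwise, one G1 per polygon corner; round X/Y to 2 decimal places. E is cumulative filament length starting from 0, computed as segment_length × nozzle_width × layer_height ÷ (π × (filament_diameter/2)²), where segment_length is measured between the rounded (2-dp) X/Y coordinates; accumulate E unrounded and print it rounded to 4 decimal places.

G0 X8.35 Y4.50 Z0.60
G1 X9.85 Y2.25 E0.0899
G1 X10.30 Y0.00 E0.1663
G1 X16.00 Y0.00 E0.3558
G1 X16.00 Y4.50 E0.5055
G1 X8.35 Y4.50 E0.7600

At z = 0.6 mm: the cube is present — its section is the full 16×4.5 rectangle; the r=8.5 cylinder at (2, -1) contributes a regular 16-gon of circumradius 8.5; Taking the first minus the rest: starting from the 16×4.5 cube, the r=8.5 cylinder at (2, -1) partially overlaps it — only the 43.16 mm² overlap (of its 221.19 mm²) is removed, clipping the outline — 1 connected region; the cube at (7, 7) is present — its section is the full 11.5×10 rectangle; Subtracting the remaining from the first: starting from that combined region, the 11.5×10 cube at (7, 7) misses the remaining region (no effect) — 1 connected region. The outline is a single polygon with 5 vertices. Extrusion per mm of travel: 0.4 × 0.2 / (π × 0.875²) = 0.033260. Accumulating E over each segment gives final E = 0.7600.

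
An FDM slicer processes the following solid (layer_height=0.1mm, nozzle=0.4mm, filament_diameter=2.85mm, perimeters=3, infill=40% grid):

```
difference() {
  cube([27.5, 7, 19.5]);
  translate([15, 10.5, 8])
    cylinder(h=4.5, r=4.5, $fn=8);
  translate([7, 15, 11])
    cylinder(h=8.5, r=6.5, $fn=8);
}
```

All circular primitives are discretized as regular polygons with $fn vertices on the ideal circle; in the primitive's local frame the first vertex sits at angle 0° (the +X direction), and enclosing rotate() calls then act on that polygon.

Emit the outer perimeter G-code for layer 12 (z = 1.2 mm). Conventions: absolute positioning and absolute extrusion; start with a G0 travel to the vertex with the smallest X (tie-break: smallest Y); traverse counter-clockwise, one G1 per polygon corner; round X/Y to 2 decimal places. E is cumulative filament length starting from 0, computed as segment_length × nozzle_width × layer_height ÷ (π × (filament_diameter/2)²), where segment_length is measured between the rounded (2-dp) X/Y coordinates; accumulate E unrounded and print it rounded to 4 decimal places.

G0 X0.00 Y0.00 Z1.20
G1 X27.50 Y0.00 E0.1724
G1 X27.50 Y7.00 E0.2163
G1 X0.00 Y7.00 E0.3888
G1 X0.00 Y0.00 E0.4326

At z = 1.2 mm: the cube is present — its section is the full 27.5×7 rectangle; the cylinder at (15, 10.5) does not reach this height (z outside [8, 12.5]); the cylinder at (7, 15) is absent (z outside [11, 19.5]); Taking the first minus the rest: none of the subtracted shapes is present at this height, so the 27.5×7 cube is unchanged — 1 connected region. The outline is a single polygon with 4 vertices. Extrusion per mm of travel: 0.4 × 0.1 / (π × 1.425²) = 0.006270. Accumulating E over each segment gives final E = 0.4326.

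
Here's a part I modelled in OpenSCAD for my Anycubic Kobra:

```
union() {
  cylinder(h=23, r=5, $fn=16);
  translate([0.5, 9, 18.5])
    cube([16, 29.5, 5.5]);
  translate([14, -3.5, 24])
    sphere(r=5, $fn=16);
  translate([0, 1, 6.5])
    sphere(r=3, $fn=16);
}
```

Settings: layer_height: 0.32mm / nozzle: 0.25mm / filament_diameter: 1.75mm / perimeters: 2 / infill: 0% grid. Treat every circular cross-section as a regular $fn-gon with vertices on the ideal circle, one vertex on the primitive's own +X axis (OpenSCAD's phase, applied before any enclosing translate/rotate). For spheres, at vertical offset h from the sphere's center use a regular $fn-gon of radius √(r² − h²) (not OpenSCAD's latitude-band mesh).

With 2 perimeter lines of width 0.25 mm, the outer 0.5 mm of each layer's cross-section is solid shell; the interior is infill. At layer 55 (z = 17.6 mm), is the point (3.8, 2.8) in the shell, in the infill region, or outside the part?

At z = 17.6 mm: the cylinder: section is a regular 16-gon, circumradius r=5; the cube at (0.5, 9) does not reach this height (z outside [18.5, 24]); the sphere at (14, -3.5) is not intersected at this z (|z−center|=6.400 > r=5); the sphere at (0, 1) is absent (|z−center|=11.100 > r=3); Merging all regions: only the r=5 cylinder is present, so the union is just that shape — 1 connected region. Overall, the cross-section is a single solid region. The nearest boundary edge runs (4.62, 1.91)→(3.54, 3.54); distance from the point to it = 0.19 mm. The point is inside the cross-section, 0.19 mm from the nearest boundary — within the 0.5 mm shell band (2 × 0.25).

shell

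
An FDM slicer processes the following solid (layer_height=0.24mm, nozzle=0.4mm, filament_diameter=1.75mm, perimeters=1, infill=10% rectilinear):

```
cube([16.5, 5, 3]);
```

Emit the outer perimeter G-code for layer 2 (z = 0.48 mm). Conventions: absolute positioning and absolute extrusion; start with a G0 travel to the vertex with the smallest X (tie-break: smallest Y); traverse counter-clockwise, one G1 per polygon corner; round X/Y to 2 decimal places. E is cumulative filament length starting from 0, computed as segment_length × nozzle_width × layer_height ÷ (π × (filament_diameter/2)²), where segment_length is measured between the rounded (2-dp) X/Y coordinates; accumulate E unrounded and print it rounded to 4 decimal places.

G0 X0.00 Y0.00 Z0.48
G1 X16.50 Y0.00 E0.6586
G1 X16.50 Y5.00 E0.8581
G1 X0.00 Y5.00 E1.5167
G1 X0.00 Y0.00 E1.7162

At z = 0.48 mm: the cube is present — its section is the full 16.5×5 rectangle. The outline is a single polygon with 4 vertices. Extrusion per mm of travel: 0.4 × 0.24 / (π × 0.875²) = 0.039912. Accumulating E over each segment gives final E = 1.7162.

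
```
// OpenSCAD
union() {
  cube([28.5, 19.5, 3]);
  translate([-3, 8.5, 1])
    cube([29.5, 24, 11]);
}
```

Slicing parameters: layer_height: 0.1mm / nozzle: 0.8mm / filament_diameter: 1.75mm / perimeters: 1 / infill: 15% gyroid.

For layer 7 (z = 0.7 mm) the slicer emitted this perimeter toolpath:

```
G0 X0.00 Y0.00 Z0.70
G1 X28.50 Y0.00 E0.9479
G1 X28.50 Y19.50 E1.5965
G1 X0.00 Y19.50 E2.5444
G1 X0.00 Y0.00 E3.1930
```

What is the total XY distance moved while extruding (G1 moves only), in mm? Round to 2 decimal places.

Sum the Euclidean lengths of each G1 segment: total = 96.00 mm.

96.00 mm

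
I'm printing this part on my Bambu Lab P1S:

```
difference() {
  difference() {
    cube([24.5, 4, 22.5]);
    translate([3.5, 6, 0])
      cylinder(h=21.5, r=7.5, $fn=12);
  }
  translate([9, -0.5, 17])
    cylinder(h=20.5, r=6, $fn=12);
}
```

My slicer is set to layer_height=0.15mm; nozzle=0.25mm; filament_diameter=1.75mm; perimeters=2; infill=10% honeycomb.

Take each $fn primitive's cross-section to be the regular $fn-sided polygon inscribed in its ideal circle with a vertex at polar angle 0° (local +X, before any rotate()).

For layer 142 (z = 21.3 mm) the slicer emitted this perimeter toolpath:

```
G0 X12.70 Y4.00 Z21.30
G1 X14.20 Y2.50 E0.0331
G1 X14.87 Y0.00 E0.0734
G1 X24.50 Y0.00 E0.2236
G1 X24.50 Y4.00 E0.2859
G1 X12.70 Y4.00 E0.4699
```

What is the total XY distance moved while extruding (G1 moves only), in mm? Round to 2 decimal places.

30.14 mm

Sum the Euclidean lengths of each G1 segment: total = 30.14 mm.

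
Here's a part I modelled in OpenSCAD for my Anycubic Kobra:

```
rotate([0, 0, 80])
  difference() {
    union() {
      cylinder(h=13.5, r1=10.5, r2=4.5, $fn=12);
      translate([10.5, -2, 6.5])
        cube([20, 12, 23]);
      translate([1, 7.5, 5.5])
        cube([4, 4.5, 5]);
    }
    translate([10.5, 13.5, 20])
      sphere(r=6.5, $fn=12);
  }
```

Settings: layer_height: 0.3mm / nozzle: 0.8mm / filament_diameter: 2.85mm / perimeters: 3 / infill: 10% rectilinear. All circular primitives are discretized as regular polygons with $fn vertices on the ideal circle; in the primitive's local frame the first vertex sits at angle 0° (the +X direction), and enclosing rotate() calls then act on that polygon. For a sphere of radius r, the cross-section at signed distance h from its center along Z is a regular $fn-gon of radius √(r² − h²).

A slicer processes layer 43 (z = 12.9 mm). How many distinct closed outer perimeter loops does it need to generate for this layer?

2

At z = 12.9 mm: the cone (r1=10.5→r2=4.5) has section circumradius 4.767 here — a regular 12-gon; the cube at (10.5, -2) (footprint 20×12) is included at this height; the cube at (1, 7.5) is not intersected at this z (z outside [5.5, 10.5]); Combining (union): the 2 present regions are separate (no shared area or edge), so areas and boundary lengths simply add and each stays a separate island — 2 connected regions; the sphere at (10.5, 13.5) is absent (|z−center|=7.100 > r=6.5); Subtracting the remaining from the first: none of the subtracted shapes is present at this height, so the result so far is unchanged — 2 connected regions; (whole slice rotated 80° about Z — lengths, areas and connectivity unchanged). The result has 2 disconnected regions.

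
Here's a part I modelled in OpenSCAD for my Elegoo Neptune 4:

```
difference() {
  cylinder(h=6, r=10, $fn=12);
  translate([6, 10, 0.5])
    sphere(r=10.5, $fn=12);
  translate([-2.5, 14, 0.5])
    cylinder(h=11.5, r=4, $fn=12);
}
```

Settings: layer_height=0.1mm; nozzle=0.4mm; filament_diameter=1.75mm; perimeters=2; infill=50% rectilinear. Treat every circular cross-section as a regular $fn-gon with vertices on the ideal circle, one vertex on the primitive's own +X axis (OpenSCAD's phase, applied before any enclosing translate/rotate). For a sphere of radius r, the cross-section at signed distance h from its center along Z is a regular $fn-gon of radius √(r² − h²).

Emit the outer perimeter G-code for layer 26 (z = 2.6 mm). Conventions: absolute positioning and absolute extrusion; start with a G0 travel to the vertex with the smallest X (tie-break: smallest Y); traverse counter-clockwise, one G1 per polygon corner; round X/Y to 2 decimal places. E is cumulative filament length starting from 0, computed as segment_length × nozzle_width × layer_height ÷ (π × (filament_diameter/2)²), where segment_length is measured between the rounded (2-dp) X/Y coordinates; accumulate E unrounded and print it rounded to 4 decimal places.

G0 X-10.00 Y0.00 Z2.60
G1 X-8.66 Y-5.00 E0.0861
G1 X-5.00 Y-8.66 E0.1722
G1 X0.00 Y-10.00 E0.2582
G1 X5.00 Y-8.66 E0.3443
G1 X8.66 Y-5.00 E0.4304
G1 X10.00 Y0.00 E0.5165
G1 X9.80 Y0.73 E0.5291
G1 X6.00 Y-0.29 E0.5945
G1 X0.86 Y1.09 E0.6830
G1 X-2.91 Y4.86 E0.7717
G1 X-4.00 Y8.93 E0.8418
G1 X-5.00 Y8.66 E0.8590
G1 X-8.66 Y5.00 E0.9451
G1 X-10.00 Y0.00 E1.0311

At z = 2.6 mm: the cylinder: section is a regular 12-gon, circumradius r=10; the r=10.5 sphere at (6, 10) contributes a regular 12-gon of circumradius √(10.5²−2.1²) = 10.288; the r=4 cylinder at (-2.5, 14) contributes a regular 12-gon of circumradius 4; Taking the first minus the rest: starting from the r=10 cylinder, the r=10.5 sphere at (6, 10) partially overlaps it — only the 91.17 mm² overlap (of its 317.52 mm²) is removed, clipping the outline; the r=4 cylinder at (-2.5, 14) misses the remaining region (no effect) — 1 connected region. The outline is a single polygon with 14 vertices. Extrusion per mm of travel: 0.4 × 0.1 / (π × 0.875²) = 0.016630. Accumulating E over each segment gives final E = 1.0311.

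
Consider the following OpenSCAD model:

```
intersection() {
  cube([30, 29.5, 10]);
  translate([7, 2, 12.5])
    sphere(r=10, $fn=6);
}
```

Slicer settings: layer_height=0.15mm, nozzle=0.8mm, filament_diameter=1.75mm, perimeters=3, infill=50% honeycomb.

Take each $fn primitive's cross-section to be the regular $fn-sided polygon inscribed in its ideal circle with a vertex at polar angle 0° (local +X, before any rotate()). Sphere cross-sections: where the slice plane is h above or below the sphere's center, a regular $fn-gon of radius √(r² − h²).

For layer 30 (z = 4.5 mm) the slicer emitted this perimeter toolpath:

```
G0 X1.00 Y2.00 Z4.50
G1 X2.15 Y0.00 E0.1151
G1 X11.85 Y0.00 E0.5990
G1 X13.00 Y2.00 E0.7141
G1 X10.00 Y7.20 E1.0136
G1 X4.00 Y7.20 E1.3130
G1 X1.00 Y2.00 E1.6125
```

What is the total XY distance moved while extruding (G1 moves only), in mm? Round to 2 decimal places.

32.32 mm

Sum the Euclidean lengths of each G1 segment: total = 32.32 mm.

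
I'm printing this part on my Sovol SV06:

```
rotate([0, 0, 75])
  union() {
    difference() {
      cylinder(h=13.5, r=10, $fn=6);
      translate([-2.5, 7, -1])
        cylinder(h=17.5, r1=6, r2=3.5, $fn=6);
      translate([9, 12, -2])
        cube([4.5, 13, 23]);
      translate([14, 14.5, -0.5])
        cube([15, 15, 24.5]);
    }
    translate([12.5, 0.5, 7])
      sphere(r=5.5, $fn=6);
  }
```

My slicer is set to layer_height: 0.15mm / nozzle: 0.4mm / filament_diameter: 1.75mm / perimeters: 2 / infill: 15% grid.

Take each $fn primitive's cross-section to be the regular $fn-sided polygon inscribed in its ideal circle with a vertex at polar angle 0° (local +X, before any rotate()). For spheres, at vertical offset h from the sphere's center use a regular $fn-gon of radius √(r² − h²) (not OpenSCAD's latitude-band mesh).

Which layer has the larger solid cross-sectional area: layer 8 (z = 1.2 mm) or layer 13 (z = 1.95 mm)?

Layer 8 (z = 1.2): the r=10 cylinder contributes a regular 6-gon of circumradius 10 (area = (6/2)·10.000²·sin(360°/6) = 259.81 mm²); the cone at (-2.5, 7): at t=0.126 of its height the radius interpolates to r₁+(r₂−r₁)t = 5.686, giving a regular 6-gon of that circumradius (area = (6/2)·5.686²·sin(360°/6) = 83.99 mm²); the cube at (9, 12) (footprint 4.5×13) is included at this height (area 58.50 mm²); the 15×15 cube at (14, 14.5) contributes its full rectangle (area 225.00 mm²); After the difference (first − rest): starting from the r=10 cylinder (259.81 mm²), the cone at (-2.5, 7) partially overlaps it — only the 53.44 mm² overlap (of its 83.99 mm²) is removed, clipping the outline; the 4.5×13 cube at (9, 12) misses the remaining region (no effect); the 15×15 cube at (14, 14.5) misses the remaining region (no effect) — area = 206.37 mm²; the sphere at (12.5, 0.5) does not reach this height (|z−center|=5.800 > r=5.5); Combining (union): only that combined region is present, so the union is just that shape — area = 206.37 mm²; (whole slice rotated 75° about Z — lengths, areas and connectivity unchanged). So its area = 206.37 mm². Layer 13 (z = 1.95): the r=10 cylinder contributes a regular 6-gon of circumradius 10 (area = (6/2)·10.000²·sin(360°/6) = 259.81 mm²); the cone at (-2.5, 7): at t=0.169 of its height the radius interpolates to r₁+(r₂−r₁)t = 5.579, giving a regular 6-gon of that circumradius (area = (6/2)·5.579²·sin(360°/6) = 80.85 mm²); the cube at (9, 12) (footprint 4.5×13) is included at this height (area 58.50 mm²); the 15×15 cube at (14, 14.5) contributes its full rectangle (area 225.00 mm²); Taking the first minus the rest: starting from the r=10 cylinder (259.81 mm²), the cone at (-2.5, 7) partially overlaps it — only the 51.89 mm² overlap (of its 80.85 mm²) is removed, clipping the outline; the 4.5×13 cube at (9, 12) misses the remaining region (no effect); the 15×15 cube at (14, 14.5) misses the remaining region (no effect) — area = 207.91 mm²; the sphere at (12.5, 0.5): section is a regular 6-gon, circumradius = √(r²−h²) = √(5.5²−5.05²) = 2.179 (area = (6/2)·2.179²·sin(360°/6) = 12.33 mm²); Merging all regions: the 2 present regions are separate (no shared area or edge), so areas and boundary lengths simply add and each stays a separate island — area = 220.25 mm²; (rotated 75° about Z; rotation is an isometry so areas/perimeters/island counts are preserved). So its area = 220.25 mm². Layer 13 is larger (220.25 vs 206.37 mm²).

layer 13 (z = 1.95 mm)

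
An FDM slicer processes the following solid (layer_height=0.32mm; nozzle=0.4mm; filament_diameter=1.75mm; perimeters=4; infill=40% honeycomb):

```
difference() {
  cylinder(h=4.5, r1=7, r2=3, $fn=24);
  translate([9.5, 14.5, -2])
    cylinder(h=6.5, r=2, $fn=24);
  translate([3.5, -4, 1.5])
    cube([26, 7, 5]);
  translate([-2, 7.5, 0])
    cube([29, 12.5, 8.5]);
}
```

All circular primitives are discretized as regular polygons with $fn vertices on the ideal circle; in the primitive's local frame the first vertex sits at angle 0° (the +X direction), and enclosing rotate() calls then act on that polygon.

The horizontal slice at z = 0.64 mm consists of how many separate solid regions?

At z = 0.64 mm: the cone contributes a regular 24-gon of circumradius 6.431 (interpolated between r1=7 and r2=3 at t=0.142); the r=2 cylinder at (9.5, 14.5) contributes a regular 24-gon of circumradius 2; the cube at (3.5, -4) is absent (z outside [1.5, 6.5]); the cube at (-2, 7.5) is present — its section is the full 29×12.5 rectangle; After the difference (first − rest): starting from the cone, the r=2 cylinder at (9.5, 14.5) misses the remaining region (no effect); the 29×12.5 cube at (-2, 7.5) misses the remaining region (no effect) — 1 connected region. The result has 1 disconnected region.

1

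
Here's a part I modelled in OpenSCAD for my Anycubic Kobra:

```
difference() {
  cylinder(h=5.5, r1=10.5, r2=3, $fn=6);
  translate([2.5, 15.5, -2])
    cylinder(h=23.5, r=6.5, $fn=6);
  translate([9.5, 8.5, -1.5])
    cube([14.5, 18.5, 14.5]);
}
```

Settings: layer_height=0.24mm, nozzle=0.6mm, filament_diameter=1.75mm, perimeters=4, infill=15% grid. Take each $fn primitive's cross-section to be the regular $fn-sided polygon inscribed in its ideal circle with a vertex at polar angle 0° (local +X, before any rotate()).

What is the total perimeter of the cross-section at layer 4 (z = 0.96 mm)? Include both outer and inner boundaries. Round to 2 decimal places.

At z = 0.96 mm: the cone contributes a regular 6-gon of circumradius 9.191 (interpolated between r1=10.5 and r2=3 at t=0.175) (perimeter = 2·6·9.191·sin(180°/6) = 55.15 mm); the cylinder at (2.5, 15.5): section is a regular 6-gon, circumradius r=6.5 (perimeter = 2·6·6.500·sin(180°/6) = 39.00 mm); the 14.5×18.5 cube at (9.5, 8.5) contributes its full rectangle (perimeter 66.00 mm); Subtracting the remaining from the first: starting from the cone, the r=6.5 cylinder at (2.5, 15.5) misses the remaining region (no effect); the 14.5×18.5 cube at (9.5, 8.5) misses the remaining region (no effect) — boundary = 55.15 mm. Overall, the cross-section is a single solid region. Total boundary length (outer) = 55.15 mm.

55.15 mm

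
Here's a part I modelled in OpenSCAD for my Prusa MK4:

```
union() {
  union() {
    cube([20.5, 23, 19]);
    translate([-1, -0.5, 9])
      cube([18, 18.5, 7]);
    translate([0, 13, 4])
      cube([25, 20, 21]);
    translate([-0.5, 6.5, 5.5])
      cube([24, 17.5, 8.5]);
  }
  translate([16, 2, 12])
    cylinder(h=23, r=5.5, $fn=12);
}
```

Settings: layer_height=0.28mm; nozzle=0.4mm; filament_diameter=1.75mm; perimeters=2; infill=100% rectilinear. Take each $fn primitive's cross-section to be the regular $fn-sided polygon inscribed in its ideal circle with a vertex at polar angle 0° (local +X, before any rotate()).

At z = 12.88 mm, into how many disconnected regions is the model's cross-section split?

At z = 12.88 mm: the 20.5×23 cube contributes its full rectangle; the cube at (-1, -0.5) (footprint 18×18.5) is included at this height; the cube at (0, 13) (footprint 25×20) is included at this height; the cube at (-0.5, 6.5) is present — its section is the full 24×17.5 rectangle; Merging all regions: the regions partially overlap (shared area 908.50 mm²), so overlapping operands fuse into one piece — 1 connected region; the cylinder at (16, 2): section is a regular 12-gon, circumradius r=5.5; Combining (union): the regions partially overlap (shared area 66.02 mm²), so overlapping operands fuse into one piece — 1 connected region. The result has 1 disconnected region.

1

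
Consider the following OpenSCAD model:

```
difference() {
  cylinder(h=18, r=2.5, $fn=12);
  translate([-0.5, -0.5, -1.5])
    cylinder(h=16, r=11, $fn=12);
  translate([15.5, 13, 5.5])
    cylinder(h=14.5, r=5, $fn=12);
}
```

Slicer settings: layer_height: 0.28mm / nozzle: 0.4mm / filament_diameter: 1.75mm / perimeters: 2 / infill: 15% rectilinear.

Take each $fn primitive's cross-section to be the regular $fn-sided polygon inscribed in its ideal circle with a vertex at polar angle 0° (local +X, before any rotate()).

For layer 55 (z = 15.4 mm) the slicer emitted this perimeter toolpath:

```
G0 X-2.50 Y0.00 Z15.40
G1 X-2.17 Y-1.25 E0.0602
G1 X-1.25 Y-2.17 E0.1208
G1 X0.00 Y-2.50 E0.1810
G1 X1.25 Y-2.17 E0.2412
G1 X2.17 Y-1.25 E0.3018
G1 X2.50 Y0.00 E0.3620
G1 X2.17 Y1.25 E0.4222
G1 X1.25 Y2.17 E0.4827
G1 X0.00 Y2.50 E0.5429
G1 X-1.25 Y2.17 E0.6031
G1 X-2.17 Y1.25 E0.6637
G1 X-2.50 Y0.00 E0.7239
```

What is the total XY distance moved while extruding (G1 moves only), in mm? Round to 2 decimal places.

15.55 mm

Sum the Euclidean lengths of each G1 segment: total = 15.55 mm.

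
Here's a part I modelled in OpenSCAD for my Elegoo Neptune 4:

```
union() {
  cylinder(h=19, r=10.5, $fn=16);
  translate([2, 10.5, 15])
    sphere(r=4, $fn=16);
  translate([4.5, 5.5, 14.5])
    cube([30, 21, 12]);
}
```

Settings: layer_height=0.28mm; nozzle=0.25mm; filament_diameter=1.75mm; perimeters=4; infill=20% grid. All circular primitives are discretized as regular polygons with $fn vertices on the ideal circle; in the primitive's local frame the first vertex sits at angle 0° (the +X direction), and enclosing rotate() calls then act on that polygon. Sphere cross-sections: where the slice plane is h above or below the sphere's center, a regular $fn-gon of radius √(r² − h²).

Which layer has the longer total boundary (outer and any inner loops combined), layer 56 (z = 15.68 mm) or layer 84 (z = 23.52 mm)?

Layer 56 (z = 15.68): the cylinder: section is a regular 16-gon, circumradius r=10.5 (perimeter = 2·16·10.500·sin(180°/16) = 65.55 mm); the sphere at (2, 10.5): section is a regular 16-gon, circumradius = √(r²−h²) = √(4²−0.68²) = 3.942 (perimeter = 2·16·3.942·sin(180°/16) = 24.61 mm); the cube at (4.5, 5.5) is present — its section is the full 30×21 rectangle (perimeter 102.00 mm); Taking the union: the regions partially overlap (shared area 33.97 mm²), so the edge portions inside another operand are dropped and the merged outline is re-measured after clipping — boundary = 152.21 mm. So its perimeter = 152.21 mm. Layer 84 (z = 23.52): the cylinder is not intersected at this z (z outside [0, 19]); the sphere at (2, 10.5) is not intersected at this z (|z−center|=8.520 > r=4); the cube at (4.5, 5.5) is present — its section is the full 30×21 rectangle (perimeter 102.00 mm); Taking the union: only the 30×21 cube at (4.5, 5.5) is present, so the union is just that shape — boundary = 102.00 mm. So its perimeter = 102.00 mm. Layer 56 is larger (152.21 vs 102.00 mm).

layer 56 (z = 15.68 mm)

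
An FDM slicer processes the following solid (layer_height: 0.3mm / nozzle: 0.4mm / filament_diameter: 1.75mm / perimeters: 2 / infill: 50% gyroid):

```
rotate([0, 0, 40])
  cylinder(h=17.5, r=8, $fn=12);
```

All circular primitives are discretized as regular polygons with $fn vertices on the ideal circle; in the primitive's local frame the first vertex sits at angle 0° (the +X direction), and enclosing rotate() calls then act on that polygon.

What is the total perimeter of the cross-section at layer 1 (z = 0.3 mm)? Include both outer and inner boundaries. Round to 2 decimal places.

49.69 mm

At z = 0.3 mm: the cylinder: section is a regular 12-gon, circumradius r=8 (perimeter = 2·12·8.000·sin(180°/12) = 49.69 mm); (whole slice rotated 40° about Z — lengths, areas and connectivity unchanged). Overall, the cross-section is a single solid region. Total boundary length (outer) = 49.69 mm.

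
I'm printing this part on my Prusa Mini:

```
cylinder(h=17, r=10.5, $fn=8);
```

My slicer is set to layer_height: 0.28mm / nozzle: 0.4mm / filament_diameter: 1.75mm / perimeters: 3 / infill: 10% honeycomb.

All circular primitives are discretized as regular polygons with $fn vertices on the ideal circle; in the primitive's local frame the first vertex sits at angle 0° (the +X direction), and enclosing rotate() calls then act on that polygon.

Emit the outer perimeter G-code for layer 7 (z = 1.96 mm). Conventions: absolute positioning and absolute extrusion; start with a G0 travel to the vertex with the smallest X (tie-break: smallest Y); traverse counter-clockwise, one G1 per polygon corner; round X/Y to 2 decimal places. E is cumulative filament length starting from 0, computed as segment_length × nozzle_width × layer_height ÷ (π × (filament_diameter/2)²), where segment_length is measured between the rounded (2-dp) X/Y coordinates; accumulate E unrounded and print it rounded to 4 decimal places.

G0 X-10.50 Y0.00 Z1.96
G1 X-7.42 Y-7.42 E0.3741
G1 X0.00 Y-10.50 E0.7482
G1 X7.42 Y-7.42 E1.1223
G1 X10.50 Y0.00 E1.4964
G1 X7.42 Y7.42 E1.8704
G1 X0.00 Y10.50 E2.2445
G1 X-7.42 Y7.42 E2.6186
G1 X-10.50 Y0.00 E2.9927

At z = 1.96 mm: the r=10.5 cylinder contributes a regular 8-gon of circumradius 10.5. The outline is a single polygon with 8 vertices. Extrusion per mm of travel: 0.4 × 0.28 / (π × 0.875²) = 0.046564. Accumulating E over each segment gives final E = 2.9927.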